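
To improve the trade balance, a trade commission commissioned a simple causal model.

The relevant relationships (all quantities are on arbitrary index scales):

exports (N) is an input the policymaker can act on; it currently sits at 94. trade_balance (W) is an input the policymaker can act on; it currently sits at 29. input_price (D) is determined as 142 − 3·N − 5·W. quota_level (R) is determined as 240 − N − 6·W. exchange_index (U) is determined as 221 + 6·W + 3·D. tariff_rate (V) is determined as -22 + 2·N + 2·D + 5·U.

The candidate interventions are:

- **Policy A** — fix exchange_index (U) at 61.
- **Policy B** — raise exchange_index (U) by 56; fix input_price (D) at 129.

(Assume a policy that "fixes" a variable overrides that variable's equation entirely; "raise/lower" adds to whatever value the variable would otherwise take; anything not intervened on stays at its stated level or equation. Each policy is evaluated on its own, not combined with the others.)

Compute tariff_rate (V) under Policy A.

-99

Policy A (U := 61):
  N = 94
  W = 29
  D = 142 − 3·94 − 5·29 = -285
  U = 61
  V = -22 + 2·94 + 2·(-285) + 5·61 = -99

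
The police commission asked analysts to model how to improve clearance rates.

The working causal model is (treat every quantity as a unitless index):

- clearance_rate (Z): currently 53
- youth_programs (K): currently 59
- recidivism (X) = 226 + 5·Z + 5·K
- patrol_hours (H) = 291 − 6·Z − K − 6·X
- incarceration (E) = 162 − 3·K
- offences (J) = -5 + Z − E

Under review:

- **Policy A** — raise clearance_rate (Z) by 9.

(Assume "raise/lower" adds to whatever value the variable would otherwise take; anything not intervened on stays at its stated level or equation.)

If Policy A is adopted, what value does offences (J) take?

72

Policy A (Z + 9):
  Z = 53 + 9 = 62
  K = 59
  E = 162 − 3·59 = -15
  J = -5 + 62 − (-15) = 72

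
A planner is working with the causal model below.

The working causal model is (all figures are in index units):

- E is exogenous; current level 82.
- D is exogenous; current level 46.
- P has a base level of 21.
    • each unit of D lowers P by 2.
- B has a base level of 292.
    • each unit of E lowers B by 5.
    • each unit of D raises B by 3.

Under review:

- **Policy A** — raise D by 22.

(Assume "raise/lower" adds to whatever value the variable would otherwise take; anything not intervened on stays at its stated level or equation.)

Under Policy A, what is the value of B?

86

Policy A (D + 22):
  E = 82
  D = 46 + 22 = 68
  B = 292 − 5·82 + 3·68 = 86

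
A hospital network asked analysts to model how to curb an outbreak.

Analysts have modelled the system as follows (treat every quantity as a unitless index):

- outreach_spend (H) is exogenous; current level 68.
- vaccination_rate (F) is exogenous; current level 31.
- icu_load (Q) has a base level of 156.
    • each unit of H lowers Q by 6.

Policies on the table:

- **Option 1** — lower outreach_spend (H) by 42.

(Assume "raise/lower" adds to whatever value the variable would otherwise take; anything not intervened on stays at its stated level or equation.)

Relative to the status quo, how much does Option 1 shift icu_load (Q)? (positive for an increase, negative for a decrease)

Baseline:
  H = 68
  Q = 156 − 6·68 = -252
Option 1 (H − 42):
  H = 68 − 42 = 26
  Q = 156 − 6·26 = 0
Change in Q: 0 − (-252) = 252

252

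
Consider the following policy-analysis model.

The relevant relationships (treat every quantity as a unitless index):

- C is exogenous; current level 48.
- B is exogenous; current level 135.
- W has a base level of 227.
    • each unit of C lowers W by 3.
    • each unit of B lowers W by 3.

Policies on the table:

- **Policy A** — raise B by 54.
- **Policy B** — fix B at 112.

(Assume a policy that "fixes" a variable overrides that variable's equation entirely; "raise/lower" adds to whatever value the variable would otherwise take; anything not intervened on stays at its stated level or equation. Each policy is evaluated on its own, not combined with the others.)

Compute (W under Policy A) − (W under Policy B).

Policy A (B + 54):
  C = 48
  B = 135 + 54 = 189
  W = 227 − 3·48 − 3·189 = -484
Policy B (B := 112):
  C = 48
  B = 112
  W = 227 − 3·48 − 3·112 = -253
W: -484 − (-253) = -231

-231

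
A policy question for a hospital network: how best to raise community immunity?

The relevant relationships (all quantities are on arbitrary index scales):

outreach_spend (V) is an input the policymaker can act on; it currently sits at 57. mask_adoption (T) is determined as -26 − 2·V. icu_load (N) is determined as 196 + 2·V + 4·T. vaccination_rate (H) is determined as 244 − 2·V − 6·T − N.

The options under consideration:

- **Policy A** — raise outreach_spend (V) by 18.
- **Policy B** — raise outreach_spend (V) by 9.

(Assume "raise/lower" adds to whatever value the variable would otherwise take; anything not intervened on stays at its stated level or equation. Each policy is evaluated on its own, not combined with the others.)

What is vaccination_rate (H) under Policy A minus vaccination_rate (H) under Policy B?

144

Policy A (V + 18):
  V = 57 + 18 = 75
  T = -26 − 2·75 = -176
  N = 196 + 2·75 + 4·(-176) = -358
  H = 244 − 2·75 − 6·(-176) − (-358) = 1508
Policy B (V + 9):
  V = 57 + 9 = 66
  T = -26 − 2·66 = -158
  N = 196 + 2·66 + 4·(-158) = -304
  H = 244 − 2·66 − 6·(-158) − (-304) = 1364
H: 1508 − 1364 = 144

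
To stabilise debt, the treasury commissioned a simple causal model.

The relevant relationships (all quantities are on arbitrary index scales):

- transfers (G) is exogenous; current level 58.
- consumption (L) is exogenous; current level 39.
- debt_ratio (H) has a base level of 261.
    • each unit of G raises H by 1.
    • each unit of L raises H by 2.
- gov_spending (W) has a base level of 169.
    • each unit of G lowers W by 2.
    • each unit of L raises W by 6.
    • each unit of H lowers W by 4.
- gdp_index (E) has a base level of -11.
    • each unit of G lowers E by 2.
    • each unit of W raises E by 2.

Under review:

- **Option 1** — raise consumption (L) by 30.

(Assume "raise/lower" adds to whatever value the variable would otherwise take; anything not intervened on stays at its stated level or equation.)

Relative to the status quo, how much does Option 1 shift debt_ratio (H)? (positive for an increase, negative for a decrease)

60

Baseline:
  G = 58
  L = 39
  H = 261 + 58 + 2·39 = 397
Option 1 (L + 30):
  G = 58
  L = 39 + 30 = 69
  H = 261 + 58 + 2·69 = 457
Change in H: 457 − 397 = 60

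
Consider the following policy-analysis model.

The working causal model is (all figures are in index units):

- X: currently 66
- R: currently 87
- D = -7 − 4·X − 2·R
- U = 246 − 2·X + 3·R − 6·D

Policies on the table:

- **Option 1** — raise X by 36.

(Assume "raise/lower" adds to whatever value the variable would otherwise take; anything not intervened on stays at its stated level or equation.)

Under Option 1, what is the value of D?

Option 1 (X + 36):
  X = 66 + 36 = 102
  R = 87
  D = -7 − 4·102 − 2·87 = -589

-589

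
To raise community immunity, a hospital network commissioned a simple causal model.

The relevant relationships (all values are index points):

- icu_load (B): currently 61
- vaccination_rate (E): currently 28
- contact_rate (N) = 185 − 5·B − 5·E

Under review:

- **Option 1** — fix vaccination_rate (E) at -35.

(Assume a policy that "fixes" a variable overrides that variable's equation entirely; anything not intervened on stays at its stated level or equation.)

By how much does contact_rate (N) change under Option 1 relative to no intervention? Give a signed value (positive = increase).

Baseline:
  B = 61
  E = 28
  N = 185 − 5·61 − 5·28 = -260
Option 1 (E := -35):
  B = 61
  E = -35
  N = 185 − 5·61 − 5·(-35) = 55
Change in N: 55 − (-260) = 315

315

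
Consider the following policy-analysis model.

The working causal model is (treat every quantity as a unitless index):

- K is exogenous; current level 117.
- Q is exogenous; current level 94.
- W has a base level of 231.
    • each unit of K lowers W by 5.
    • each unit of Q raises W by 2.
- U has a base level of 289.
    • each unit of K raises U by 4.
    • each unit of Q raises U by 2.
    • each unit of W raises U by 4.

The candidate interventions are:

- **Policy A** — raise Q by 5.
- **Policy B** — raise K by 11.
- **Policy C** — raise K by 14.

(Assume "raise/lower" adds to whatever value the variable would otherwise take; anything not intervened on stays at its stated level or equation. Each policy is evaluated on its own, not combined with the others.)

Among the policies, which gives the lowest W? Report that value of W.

Policy A (Q + 5):
  K = 117
  Q = 94 + 5 = 99
  W = 231 − 5·117 + 2·99 = -156
Policy B (K + 11):
  K = 117 + 11 = 128
  Q = 94
  W = 231 − 5·128 + 2·94 = -221
Policy C (K + 14):
  K = 117 + 14 = 131
  Q = 94
  W = 231 − 5·131 + 2·94 = -236
Comparing — Policy A: W=-156, Policy B: W=-221, Policy C: W=-236. Lowest is -236 (Policy C).

-236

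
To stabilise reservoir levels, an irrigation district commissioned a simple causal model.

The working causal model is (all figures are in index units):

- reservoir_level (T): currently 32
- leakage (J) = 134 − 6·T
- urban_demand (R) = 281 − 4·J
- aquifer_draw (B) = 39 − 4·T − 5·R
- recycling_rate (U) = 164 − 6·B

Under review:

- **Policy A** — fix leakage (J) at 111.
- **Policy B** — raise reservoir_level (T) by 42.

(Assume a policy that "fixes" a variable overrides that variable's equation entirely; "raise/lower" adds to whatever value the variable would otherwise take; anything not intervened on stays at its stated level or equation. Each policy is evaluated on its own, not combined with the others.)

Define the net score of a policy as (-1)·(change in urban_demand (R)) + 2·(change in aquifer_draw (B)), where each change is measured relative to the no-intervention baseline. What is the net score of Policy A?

Baseline:
  T = 32
  J = 134 − 6·32 = -58
  R = 281 − 4·(-58) = 513
  B = 39 − 4·32 − 5·513 = -2654
Policy A (J := 111):
  T = 32
  J = 111
  R = 281 − 4·111 = -163
  B = 39 − 4·32 − 5·(-163) = 726
ΔR = -163 − 513 = -676; ΔB = 726 − (-2654) = 3380
Score = (-1)·(-676) + 2·3380 = 7436

7436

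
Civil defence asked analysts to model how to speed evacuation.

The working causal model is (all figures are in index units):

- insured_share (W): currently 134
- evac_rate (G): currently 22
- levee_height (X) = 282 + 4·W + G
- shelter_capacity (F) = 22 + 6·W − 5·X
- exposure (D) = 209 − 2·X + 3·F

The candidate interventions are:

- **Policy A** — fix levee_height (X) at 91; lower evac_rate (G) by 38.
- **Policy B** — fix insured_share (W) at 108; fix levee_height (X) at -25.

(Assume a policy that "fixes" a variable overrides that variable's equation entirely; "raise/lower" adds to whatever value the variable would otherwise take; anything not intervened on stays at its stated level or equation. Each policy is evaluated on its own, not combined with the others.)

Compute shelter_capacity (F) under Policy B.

795

Policy B (W := 108, X := -25):
  W = 108
  G = 22
  X = -25
  F = 22 + 6·108 − 5·(-25) = 795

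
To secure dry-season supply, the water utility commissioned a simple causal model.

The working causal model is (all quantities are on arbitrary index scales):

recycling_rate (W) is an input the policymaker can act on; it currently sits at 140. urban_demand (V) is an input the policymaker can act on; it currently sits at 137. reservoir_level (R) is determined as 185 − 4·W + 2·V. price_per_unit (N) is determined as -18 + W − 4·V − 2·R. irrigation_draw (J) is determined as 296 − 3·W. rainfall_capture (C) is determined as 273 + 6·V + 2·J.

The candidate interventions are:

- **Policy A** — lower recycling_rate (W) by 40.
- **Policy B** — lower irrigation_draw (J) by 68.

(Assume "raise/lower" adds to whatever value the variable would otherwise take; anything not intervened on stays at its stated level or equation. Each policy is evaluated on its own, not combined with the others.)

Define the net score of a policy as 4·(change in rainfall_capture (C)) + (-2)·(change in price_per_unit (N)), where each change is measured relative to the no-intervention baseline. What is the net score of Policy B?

Baseline:
  W = 140
  V = 137
  R = 185 − 4·140 + 2·137 = -101
  N = -18 + 140 − 4·137 − 2·(-101) = -224
  J = 296 − 3·140 = -124
  C = 273 + 6·137 + 2·(-124) = 847
Policy B (J − 68):
  W = 140
  V = 137
  R = 185 − 4·140 + 2·137 = -101
  N = -18 + 140 − 4·137 − 2·(-101) = -224
  J = 296 − 3·140 (−68 from intervention) = -192
  C = 273 + 6·137 + 2·(-192) = 711
ΔC = 711 − 847 = -136; ΔN = -224 − (-224) = 0
Score = 4·(-136) + (-2)·0 = -544

-544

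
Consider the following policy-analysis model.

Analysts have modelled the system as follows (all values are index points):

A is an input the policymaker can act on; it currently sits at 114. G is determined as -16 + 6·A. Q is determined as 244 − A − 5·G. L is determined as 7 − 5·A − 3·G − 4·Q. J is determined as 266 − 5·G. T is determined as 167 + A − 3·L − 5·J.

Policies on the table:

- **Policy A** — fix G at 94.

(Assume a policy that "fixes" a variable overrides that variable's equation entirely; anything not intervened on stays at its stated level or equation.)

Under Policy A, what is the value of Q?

-340

Policy A (G := 94):
  A = 114
  G = 94
  Q = 244 − 114 − 5·94 = -340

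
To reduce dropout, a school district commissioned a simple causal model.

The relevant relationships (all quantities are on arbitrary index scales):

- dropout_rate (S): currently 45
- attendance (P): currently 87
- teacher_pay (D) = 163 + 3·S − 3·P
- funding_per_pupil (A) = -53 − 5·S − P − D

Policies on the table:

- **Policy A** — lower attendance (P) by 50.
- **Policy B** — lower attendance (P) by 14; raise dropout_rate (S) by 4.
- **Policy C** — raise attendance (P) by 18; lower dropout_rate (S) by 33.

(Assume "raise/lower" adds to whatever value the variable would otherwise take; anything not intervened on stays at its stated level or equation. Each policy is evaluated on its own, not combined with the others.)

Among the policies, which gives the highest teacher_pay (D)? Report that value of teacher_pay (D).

Policy A (P − 50):
  S = 45
  P = 87 − 50 = 37
  D = 163 + 3·45 − 3·37 = 187
Policy B (P − 14, S + 4):
  S = 45 + 4 = 49
  P = 87 − 14 = 73
  D = 163 + 3·49 − 3·73 = 91
Policy C (P + 18, S − 33):
  S = 45 − 33 = 12
  P = 87 + 18 = 105
  D = 163 + 3·12 − 3·105 = -116
Comparing — Policy A: D=187, Policy B: D=91, Policy C: D=-116. Highest is 187 (Policy A).

187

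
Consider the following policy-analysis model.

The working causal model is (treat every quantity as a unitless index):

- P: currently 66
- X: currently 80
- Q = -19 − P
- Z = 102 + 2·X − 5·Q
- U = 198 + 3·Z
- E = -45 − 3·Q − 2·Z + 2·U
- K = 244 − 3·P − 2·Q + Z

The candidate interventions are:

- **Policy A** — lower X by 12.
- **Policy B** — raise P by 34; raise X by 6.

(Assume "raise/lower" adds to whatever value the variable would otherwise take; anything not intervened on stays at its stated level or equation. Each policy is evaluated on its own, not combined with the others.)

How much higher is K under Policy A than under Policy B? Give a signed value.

-172

Policy A (X − 12):
  P = 66
  X = 80 − 12 = 68
  Q = -19 − 66 = -85
  Z = 102 + 2·68 − 5·(-85) = 663
  K = 244 − 3·66 − 2·(-85) + 663 = 879
Policy B (P + 34, X + 6):
  P = 66 + 34 = 100
  X = 80 + 6 = 86
  Q = -19 − 100 = -119
  Z = 102 + 2·86 − 5·(-119) = 869
  K = 244 − 3·100 − 2·(-119) + 869 = 1051
K: 879 − 1051 = -172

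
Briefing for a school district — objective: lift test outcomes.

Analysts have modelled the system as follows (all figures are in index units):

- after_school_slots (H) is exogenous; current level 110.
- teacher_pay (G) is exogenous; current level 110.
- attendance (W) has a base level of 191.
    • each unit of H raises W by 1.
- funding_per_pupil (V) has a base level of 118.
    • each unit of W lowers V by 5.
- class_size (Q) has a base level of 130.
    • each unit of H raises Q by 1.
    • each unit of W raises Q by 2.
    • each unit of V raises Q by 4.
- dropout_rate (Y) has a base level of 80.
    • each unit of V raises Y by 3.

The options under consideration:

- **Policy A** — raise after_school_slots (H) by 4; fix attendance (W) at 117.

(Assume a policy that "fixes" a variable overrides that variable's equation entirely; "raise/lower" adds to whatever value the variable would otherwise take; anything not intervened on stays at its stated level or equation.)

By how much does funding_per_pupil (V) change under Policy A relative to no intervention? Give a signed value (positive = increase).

Baseline:
  H = 110
  W = 191 + 110 = 301
  V = 118 − 5·301 = -1387
Policy A (H + 4, W := 117):
  H = 110 + 4 = 114
  W = 117
  V = 118 − 5·117 = -467
Change in V: -467 − (-1387) = 920

920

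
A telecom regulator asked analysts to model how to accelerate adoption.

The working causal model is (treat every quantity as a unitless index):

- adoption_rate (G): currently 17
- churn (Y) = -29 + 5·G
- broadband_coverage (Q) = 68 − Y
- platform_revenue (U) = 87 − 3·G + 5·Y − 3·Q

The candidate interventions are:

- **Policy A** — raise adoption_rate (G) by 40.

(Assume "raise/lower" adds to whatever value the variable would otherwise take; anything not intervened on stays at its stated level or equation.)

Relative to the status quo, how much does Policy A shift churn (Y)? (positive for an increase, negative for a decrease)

Baseline:
  G = 17
  Y = -29 + 5·17 = 56
Policy A (G + 40):
  G = 17 + 40 = 57
  Y = -29 + 5·57 = 256
Change in Y: 256 − 56 = 200

200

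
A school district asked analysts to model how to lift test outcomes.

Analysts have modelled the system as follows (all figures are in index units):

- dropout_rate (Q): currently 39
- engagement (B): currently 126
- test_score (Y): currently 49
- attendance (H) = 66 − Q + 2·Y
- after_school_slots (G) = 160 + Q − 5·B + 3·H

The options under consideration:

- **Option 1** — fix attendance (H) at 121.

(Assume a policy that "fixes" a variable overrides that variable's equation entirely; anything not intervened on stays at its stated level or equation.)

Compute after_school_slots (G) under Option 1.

-68

Option 1 (H := 121):
  Q = 39
  B = 126
  Y = 49
  H = 121
  G = 160 + 39 − 5·126 + 3·121 = -68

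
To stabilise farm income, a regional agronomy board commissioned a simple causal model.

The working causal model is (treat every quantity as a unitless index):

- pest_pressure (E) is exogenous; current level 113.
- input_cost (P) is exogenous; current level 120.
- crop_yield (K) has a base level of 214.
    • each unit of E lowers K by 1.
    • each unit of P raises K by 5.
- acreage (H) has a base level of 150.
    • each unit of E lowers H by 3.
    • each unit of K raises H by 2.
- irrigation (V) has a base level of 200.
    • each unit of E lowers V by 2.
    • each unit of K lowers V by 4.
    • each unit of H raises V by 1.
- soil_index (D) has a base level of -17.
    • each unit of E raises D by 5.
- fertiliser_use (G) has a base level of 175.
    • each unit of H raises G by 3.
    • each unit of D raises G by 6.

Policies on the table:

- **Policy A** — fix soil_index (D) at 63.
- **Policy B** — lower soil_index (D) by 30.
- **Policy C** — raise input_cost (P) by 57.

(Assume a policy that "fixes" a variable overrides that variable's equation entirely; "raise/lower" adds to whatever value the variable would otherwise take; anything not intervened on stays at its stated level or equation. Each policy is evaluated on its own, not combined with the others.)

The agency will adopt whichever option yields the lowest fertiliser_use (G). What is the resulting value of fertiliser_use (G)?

Policy A (D := 63):
  E = 113
  P = 120
  K = 214 − 113 + 5·120 = 701
  H = 150 − 3·113 + 2·701 = 1213
  D = 63
  G = 175 + 3·1213 + 6·63 = 4192
Policy B (D − 30):
  E = 113
  P = 120
  K = 214 − 113 + 5·120 = 701
  H = 150 − 3·113 + 2·701 = 1213
  D = -17 + 5·113 (−30 from intervention) = 518
  G = 175 + 3·1213 + 6·518 = 6922
Policy C (P + 57):
  E = 113
  P = 120 + 57 = 177
  K = 214 − 113 + 5·177 = 986
  H = 150 − 3·113 + 2·986 = 1783
  D = -17 + 5·113 = 548
  G = 175 + 3·1783 + 6·548 = 8812
Comparing — Policy A: G=4192, Policy B: G=6922, Policy C: G=8812. Lowest is 4192 (Policy A).

4192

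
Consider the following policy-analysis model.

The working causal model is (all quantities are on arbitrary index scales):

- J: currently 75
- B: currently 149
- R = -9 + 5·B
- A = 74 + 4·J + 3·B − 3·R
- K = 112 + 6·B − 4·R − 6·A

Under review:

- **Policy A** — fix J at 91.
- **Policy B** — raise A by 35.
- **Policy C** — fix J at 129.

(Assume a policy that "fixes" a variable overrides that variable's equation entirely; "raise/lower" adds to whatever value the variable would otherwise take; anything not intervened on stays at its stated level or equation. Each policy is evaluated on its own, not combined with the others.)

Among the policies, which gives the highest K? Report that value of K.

6174

Policy A (J := 91):
  J = 91
  B = 149
  R = -9 + 5·149 = 736
  A = 74 + 4·91 + 3·149 − 3·736 = -1323
  K = 112 + 6·149 − 4·736 − 6·(-1323) = 6000
Policy B (A + 35):
  J = 75
  B = 149
  R = -9 + 5·149 = 736
  A = 74 + 4·75 + 3·149 − 3·736 (+35 from intervention) = -1352
  K = 112 + 6·149 − 4·736 − 6·(-1352) = 6174
Policy C (J := 129):
  J = 129
  B = 149
  R = -9 + 5·149 = 736
  A = 74 + 4·129 + 3·149 − 3·736 = -1171
  K = 112 + 6·149 − 4·736 − 6·(-1171) = 5088
Comparing — Policy A: K=6000, Policy B: K=6174, Policy C: K=5088. Highest is 6174 (Policy B).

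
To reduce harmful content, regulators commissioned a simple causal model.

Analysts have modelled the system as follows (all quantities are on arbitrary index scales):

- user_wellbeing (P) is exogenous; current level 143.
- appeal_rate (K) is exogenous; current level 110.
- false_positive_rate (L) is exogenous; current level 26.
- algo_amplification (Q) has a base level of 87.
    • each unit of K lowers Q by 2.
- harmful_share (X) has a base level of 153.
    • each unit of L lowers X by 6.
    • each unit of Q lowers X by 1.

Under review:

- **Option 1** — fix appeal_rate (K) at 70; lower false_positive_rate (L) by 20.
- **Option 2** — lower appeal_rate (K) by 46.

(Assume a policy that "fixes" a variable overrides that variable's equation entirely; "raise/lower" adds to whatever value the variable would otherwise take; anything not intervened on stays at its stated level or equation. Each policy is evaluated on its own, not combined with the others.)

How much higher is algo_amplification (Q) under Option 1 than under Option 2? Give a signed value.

-12

Option 1 (K := 70, L − 20):
  K = 70
  Q = 87 − 2·70 = -53
Option 2 (K − 46):
  K = 110 − 46 = 64
  Q = 87 − 2·64 = -41
Q: -53 − (-41) = -12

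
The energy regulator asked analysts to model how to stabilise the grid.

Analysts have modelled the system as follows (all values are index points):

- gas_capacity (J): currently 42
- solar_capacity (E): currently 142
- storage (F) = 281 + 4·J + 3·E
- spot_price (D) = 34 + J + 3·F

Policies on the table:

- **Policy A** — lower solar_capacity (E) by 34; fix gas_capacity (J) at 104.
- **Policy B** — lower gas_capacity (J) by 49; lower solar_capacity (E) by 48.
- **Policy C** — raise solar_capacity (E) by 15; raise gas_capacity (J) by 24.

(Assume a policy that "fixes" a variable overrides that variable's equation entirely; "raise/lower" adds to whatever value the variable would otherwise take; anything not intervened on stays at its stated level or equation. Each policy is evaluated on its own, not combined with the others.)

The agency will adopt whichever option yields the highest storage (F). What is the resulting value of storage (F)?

1021

Policy A (E − 34, J := 104):
  J = 104
  E = 142 − 34 = 108
  F = 281 + 4·104 + 3·108 = 1021
Policy B (J − 49, E − 48):
  J = 42 − 49 = -7
  E = 142 − 48 = 94
  F = 281 + 4·(-7) + 3·94 = 535
Policy C (E + 15, J + 24):
  J = 42 + 24 = 66
  E = 142 + 15 = 157
  F = 281 + 4·66 + 3·157 = 1016
Comparing — Policy A: F=1021, Policy B: F=535, Policy C: F=1016. Highest is 1021 (Policy A).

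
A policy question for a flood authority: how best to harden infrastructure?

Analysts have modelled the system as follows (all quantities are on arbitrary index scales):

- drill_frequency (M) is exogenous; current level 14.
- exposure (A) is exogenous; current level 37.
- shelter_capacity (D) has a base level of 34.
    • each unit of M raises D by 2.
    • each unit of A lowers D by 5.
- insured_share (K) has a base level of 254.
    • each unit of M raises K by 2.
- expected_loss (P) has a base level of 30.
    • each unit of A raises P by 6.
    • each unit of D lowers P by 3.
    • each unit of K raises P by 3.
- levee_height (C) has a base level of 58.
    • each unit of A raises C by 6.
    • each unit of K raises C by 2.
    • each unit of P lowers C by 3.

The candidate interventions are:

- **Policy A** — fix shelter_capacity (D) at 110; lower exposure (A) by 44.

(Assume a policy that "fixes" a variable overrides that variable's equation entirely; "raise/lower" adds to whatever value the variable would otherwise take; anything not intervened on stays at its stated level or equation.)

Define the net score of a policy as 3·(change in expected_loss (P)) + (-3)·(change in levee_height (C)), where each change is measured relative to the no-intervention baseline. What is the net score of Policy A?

Baseline:
  M = 14
  A = 37
  D = 34 + 2·14 − 5·37 = -123
  K = 254 + 2·14 = 282
  P = 30 + 6·37 − 3·(-123) + 3·282 = 1467
  C = 58 + 6·37 + 2·282 − 3·1467 = -3557
Policy A (D := 110, A − 44):
  M = 14
  A = 37 − 44 = -7
  D = 110
  K = 254 + 2·14 = 282
  P = 30 + 6·(-7) − 3·110 + 3·282 = 504
  C = 58 + 6·(-7) + 2·282 − 3·504 = -932
ΔP = 504 − 1467 = -963; ΔC = -932 − (-3557) = 2625
Score = 3·(-963) + (-3)·2625 = -10764

-10764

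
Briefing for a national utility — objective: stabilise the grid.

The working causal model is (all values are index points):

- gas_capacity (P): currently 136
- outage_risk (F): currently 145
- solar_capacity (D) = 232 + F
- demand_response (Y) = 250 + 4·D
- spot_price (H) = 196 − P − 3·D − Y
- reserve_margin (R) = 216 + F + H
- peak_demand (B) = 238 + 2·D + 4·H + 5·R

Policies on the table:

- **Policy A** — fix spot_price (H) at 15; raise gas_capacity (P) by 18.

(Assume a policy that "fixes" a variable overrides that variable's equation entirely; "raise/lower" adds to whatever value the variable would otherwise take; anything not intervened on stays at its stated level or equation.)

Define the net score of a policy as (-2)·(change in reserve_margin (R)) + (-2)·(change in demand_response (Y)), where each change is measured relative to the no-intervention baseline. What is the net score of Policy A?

-5688

Baseline:
  P = 136
  F = 145
  D = 232 + 145 = 377
  Y = 250 + 4·377 = 1758
  H = 196 − 136 − 3·377 − 1758 = -2829
  R = 216 + 145 + (-2829) = -2468
Policy A (H := 15, P + 18):
  P = 136 + 18 = 154
  F = 145
  D = 232 + 145 = 377
  Y = 250 + 4·377 = 1758
  H = 15
  R = 216 + 145 + 15 = 376
ΔR = 376 − (-2468) = 2844; ΔY = 1758 − 1758 = 0
Score = (-2)·2844 + (-2)·0 = -5688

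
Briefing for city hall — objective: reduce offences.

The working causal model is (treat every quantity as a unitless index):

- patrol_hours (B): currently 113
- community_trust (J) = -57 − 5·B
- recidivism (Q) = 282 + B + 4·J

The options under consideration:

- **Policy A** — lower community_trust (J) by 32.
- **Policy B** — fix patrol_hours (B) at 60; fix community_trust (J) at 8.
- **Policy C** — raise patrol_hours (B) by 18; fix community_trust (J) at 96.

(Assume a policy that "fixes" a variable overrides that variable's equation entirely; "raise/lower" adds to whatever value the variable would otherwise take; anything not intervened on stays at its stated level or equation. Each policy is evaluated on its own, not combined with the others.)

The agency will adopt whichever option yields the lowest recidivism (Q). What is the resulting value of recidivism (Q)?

Policy A (J − 32):
  B = 113
  J = -57 − 5·113 (−32 from intervention) = -654
  Q = 282 + 113 + 4·(-654) = -2221
Policy B (B := 60, J := 8):
  B = 60
  J = 8
  Q = 282 + 60 + 4·8 = 374
Policy C (B + 18, J := 96):
  B = 113 + 18 = 131
  J = 96
  Q = 282 + 131 + 4·96 = 797
Comparing — Policy A: Q=-2221, Policy B: Q=374, Policy C: Q=797. Lowest is -2221 (Policy A).

-2221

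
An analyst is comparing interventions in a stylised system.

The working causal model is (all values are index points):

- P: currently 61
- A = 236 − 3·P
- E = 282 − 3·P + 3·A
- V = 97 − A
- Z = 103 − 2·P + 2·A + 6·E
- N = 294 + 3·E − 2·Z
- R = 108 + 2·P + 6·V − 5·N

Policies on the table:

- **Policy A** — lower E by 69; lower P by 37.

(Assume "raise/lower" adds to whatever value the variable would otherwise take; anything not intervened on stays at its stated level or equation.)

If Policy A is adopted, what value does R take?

30599

Policy A (E − 69, P − 37):
  P = 61 − 37 = 24
  A = 236 − 3·24 = 164
  E = 282 − 3·24 + 3·164 (−69 from intervention) = 633
  V = 97 − 164 = -67
  Z = 103 − 2·24 + 2·164 + 6·633 = 4181
  N = 294 + 3·633 − 2·4181 = -6169
  R = 108 + 2·24 + 6·(-67) − 5·(-6169) = 30599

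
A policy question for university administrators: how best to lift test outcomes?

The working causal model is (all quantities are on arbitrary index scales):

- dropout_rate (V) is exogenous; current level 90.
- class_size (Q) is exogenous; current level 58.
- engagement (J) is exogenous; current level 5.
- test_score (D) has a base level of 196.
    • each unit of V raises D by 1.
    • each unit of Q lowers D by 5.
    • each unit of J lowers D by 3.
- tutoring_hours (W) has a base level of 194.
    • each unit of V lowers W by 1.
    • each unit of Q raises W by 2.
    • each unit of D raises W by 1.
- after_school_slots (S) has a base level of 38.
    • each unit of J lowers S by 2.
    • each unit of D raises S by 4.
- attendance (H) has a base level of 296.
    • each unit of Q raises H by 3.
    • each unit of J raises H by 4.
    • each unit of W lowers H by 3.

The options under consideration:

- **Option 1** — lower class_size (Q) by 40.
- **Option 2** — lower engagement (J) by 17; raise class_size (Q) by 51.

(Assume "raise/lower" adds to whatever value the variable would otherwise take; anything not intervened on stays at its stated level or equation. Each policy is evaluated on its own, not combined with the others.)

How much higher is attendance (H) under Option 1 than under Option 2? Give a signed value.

Option 1 (Q − 40):
  V = 90
  Q = 58 − 40 = 18
  J = 5
  D = 196 + 90 − 5·18 − 3·5 = 181
  W = 194 − 90 + 2·18 + 181 = 321
  H = 296 + 3·18 + 4·5 − 3·321 = -593
Option 2 (J − 17, Q + 51):
  V = 90
  Q = 58 + 51 = 109
  J = 5 − 17 = -12
  D = 196 + 90 − 5·109 − 3·(-12) = -223
  W = 194 − 90 + 2·109 + (-223) = 99
  H = 296 + 3·109 + 4·(-12) − 3·99 = 278
H: -593 − 278 = -871

-871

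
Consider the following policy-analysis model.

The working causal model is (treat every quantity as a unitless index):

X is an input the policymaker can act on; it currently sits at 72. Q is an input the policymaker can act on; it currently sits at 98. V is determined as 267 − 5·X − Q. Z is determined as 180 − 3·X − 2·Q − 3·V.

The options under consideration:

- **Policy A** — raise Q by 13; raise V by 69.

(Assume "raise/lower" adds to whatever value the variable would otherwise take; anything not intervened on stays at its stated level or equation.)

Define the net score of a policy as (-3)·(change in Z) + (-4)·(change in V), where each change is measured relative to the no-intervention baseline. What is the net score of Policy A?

358

Baseline:
  X = 72
  Q = 98
  V = 267 − 5·72 − 98 = -191
  Z = 180 − 3·72 − 2·98 − 3·(-191) = 341
Policy A (Q + 13, V + 69):
  X = 72
  Q = 98 + 13 = 111
  V = 267 − 5·72 − 111 (+69 from intervention) = -135
  Z = 180 − 3·72 − 2·111 − 3·(-135) = 147
ΔZ = 147 − 341 = -194; ΔV = -135 − (-191) = 56
Score = (-3)·(-194) + (-4)·56 = 358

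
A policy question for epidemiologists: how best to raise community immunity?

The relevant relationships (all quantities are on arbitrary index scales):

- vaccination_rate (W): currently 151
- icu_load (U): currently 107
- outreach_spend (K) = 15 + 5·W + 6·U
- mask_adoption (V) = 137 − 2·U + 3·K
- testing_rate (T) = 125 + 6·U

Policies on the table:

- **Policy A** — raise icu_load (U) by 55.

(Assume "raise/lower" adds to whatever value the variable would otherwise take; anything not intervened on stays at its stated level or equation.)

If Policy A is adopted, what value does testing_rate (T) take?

1097

Policy A (U + 55):
  U = 107 + 55 = 162
  T = 125 + 6·162 = 1097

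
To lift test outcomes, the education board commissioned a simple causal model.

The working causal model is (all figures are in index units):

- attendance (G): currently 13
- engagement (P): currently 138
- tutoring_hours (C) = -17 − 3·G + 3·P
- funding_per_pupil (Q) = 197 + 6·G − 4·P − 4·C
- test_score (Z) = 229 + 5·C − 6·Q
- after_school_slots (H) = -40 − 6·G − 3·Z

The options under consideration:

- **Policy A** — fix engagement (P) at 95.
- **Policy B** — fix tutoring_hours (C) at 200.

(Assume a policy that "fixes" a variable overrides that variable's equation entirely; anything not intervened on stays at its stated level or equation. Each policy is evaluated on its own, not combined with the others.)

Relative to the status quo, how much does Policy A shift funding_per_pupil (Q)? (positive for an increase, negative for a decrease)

Baseline:
  G = 13
  P = 138
  C = -17 − 3·13 + 3·138 = 358
  Q = 197 + 6·13 − 4·138 − 4·358 = -1709
Policy A (P := 95):
  G = 13
  P = 95
  C = -17 − 3·13 + 3·95 = 229
  Q = 197 + 6·13 − 4·95 − 4·229 = -1021
Change in Q: -1021 − (-1709) = 688

688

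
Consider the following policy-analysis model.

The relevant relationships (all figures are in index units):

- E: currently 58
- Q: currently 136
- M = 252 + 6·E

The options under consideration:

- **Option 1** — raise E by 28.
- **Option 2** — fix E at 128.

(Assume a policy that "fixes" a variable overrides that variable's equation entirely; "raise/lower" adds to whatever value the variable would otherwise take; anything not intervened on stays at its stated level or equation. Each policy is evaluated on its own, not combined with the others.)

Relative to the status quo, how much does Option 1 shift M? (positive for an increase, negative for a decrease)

Baseline:
  E = 58
  M = 252 + 6·58 = 600
Option 1 (E + 28):
  E = 58 + 28 = 86
  M = 252 + 6·86 = 768
Change in M: 768 − 600 = 168

168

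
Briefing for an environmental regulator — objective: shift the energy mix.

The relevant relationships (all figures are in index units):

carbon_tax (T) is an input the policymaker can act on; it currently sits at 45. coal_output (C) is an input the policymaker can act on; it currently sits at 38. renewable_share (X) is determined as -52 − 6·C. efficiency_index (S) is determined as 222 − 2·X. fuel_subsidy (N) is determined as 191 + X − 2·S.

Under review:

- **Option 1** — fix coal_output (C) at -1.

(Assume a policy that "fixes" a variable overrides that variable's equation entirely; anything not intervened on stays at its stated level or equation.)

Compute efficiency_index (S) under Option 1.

314

Option 1 (C := -1):
  C = -1
  X = -52 − 6·(-1) = -46
  S = 222 − 2·(-46) = 314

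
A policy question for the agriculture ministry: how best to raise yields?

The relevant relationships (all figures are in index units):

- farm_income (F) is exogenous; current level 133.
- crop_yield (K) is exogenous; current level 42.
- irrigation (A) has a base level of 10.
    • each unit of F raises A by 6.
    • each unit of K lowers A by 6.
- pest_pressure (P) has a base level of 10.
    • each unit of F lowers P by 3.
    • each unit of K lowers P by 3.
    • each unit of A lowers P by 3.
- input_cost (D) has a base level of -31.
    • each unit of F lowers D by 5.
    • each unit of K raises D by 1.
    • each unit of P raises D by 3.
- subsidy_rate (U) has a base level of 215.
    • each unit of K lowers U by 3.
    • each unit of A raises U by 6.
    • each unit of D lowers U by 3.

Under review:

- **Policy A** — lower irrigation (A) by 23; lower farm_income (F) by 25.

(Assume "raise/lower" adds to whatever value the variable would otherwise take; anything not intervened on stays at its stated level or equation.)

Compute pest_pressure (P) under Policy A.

Policy A (A − 23, F − 25):
  F = 133 − 25 = 108
  K = 42
  A = 10 + 6·108 − 6·42 (−23 from intervention) = 383
  P = 10 − 3·108 − 3·42 − 3·383 = -1589

-1589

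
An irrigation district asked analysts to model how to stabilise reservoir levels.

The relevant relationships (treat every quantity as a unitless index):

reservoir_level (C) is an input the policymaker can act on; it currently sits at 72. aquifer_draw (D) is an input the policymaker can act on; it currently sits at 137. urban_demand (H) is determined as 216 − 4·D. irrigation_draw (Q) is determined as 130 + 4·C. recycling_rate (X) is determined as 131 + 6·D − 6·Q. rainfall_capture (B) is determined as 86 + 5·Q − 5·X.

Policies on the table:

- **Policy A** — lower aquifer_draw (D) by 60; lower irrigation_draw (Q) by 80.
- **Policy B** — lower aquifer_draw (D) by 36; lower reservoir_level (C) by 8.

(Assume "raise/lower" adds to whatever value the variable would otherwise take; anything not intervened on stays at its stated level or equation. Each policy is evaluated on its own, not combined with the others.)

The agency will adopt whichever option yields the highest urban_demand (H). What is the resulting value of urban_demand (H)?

-92

Policy A (D − 60, Q − 80):
  D = 137 − 60 = 77
  H = 216 − 4·77 = -92
Policy B (D − 36, C − 8):
  D = 137 − 36 = 101
  H = 216 − 4·101 = -188
Comparing — Policy A: H=-92, Policy B: H=-188. Highest is -92 (Policy A).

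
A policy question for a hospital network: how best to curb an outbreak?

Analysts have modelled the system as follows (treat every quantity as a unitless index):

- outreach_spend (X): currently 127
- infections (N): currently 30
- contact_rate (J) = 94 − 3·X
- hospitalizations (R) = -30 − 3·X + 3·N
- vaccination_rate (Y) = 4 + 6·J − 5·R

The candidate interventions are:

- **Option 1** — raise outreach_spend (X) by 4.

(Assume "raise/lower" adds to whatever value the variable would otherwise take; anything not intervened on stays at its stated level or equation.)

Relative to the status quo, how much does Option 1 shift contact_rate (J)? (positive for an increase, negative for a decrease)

-12

Baseline:
  X = 127
  J = 94 − 3·127 = -287
Option 1 (X + 4):
  X = 127 + 4 = 131
  J = 94 − 3·131 = -299
Change in J: -299 − (-287) = -12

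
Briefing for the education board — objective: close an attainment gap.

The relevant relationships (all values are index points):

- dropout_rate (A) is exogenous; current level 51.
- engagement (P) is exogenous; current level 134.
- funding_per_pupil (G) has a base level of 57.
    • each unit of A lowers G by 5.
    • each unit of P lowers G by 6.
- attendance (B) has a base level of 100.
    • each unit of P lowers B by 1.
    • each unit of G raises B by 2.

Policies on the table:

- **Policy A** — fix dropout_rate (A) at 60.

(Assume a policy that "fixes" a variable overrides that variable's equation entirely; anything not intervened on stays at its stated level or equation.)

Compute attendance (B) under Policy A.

Policy A (A := 60):
  A = 60
  P = 134
  G = 57 − 5·60 − 6·134 = -1047
  B = 100 − 134 + 2·(-1047) = -2128

-2128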